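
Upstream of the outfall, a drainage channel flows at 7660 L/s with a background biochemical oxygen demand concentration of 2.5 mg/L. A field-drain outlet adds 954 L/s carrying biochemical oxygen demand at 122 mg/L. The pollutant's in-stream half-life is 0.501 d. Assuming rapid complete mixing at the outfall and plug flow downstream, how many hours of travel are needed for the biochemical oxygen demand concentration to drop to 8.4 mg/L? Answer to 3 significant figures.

10.9 h

After mixing, C = (7660·2.500 + 954.0·122.0) / 8614 = 135500/8614 = 15.73 mg/L.
Half-life 0.501 d → k = ln 2 / 0.501 = 1.384 d⁻¹.
15.73·exp(−k·t) = 8.4 → t = ln(15.73/8.4)/k = 39200 s = 10.89 h.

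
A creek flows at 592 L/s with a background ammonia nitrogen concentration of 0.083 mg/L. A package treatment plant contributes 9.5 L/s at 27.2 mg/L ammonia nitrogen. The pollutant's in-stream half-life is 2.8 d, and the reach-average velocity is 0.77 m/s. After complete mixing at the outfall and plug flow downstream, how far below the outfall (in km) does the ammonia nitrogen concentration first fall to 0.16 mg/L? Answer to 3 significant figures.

312 km

After mixing, C = (592.0·0.08300 + 9.500·27.20) / 601.5 = 307.5/601.5 = 0.5113 mg/L.
Half-life 2.8 d → k = ln 2 / 2.8 = 0.2476 d⁻¹.
Set 0.5113·exp(−k·t) = 0.16 → t = ln(0.5113/0.16)/k = 405500 s = 112.6 h.
Distance = v·t = 0.77·405500 = 312200 m = 312.2 km.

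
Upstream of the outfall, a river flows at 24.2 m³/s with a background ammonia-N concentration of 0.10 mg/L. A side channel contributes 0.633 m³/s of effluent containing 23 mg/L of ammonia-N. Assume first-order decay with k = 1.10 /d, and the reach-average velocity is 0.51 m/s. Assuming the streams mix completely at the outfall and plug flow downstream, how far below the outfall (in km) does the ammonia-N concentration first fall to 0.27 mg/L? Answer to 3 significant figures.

Mixed concentration C = ΣQC/ΣQ = (24.20·0.1000 + 0.6330·23.00) / 24.83 = 16.98/24.83 = 0.6837 mg/L.
Set 0.6837·exp(−k·t) = 0.27 → t = ln(0.6837/0.27)/k = 72980 s = 20.27 h.
Distance = v·t = 0.51·72980 = 37220 m = 37.22 km.

37.2 km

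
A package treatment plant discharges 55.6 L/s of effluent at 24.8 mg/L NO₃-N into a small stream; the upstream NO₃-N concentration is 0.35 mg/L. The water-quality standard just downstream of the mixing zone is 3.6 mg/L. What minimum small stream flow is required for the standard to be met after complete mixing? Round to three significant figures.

363 L/s

Set C_mix = 3.6: (Q·0.3500 + 55.60·24.80) / (Q + 55.60) = 3.6
→ Q = 55.60·(24.80 − 3.6)/(3.6 − 0.3500) = 362.7 L/s.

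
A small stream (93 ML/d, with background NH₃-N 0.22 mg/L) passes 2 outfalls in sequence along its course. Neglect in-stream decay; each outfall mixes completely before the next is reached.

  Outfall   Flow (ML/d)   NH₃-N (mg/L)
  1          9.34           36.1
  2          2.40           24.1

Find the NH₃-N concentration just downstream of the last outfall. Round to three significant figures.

3.97 mg/L

Outfall 1: combined Q = 102.3 ML/d; C = (93.00·0.2200 + 9.340·36.10)/102.3 = 3.495 mg/L.
Outfall 2: combined Q = 104.7 ML/d; C = (102.3·3.495 + 2.400·24.10)/104.7 = 3.967 mg/L.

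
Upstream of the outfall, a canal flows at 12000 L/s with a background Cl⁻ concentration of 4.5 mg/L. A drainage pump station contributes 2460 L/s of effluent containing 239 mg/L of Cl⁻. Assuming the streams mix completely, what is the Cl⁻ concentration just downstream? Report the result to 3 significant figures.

44.4 mg/L

Mass balance: C = (12000·4.500 + 2460·239.0) / 14460 = 641900/14460 = 44.39 mg/L.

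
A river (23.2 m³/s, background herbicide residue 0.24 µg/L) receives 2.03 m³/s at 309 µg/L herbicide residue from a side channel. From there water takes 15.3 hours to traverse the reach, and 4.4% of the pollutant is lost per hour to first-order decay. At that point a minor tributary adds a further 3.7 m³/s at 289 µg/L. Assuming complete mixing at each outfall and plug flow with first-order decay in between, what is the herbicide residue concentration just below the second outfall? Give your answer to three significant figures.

48.0 µg/L

After mixing, C = (23.20·0.2400 + 2.030·309.0) / 25.23 = 632.8/25.23 = 25.08 µg/L; combined flow 25.23 m³/s.
4.4%/h lost → k = −ln(1 − 0.044) = 0.04500 h⁻¹.
After decay, C = 25.08 × e^(−kt) = 25.08 × 0.5023 = 12.60 µg/L.
At the second outfall, C = (25.23·12.60 + 3.700·289.0) / (25.23 + 3.700) = 47.95 µg/L.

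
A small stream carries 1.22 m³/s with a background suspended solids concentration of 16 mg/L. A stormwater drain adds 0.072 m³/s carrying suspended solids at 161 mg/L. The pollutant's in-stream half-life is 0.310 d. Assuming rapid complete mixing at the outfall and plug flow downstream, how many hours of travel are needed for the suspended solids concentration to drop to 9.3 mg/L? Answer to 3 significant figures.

10.2 h

Mixed concentration C = ΣQC/ΣQ = (1.220·16.00 + 0.07200·161.0) / 1.292 = 31.11/1.292 = 24.08 mg/L.
Half-life 0.310 d → k = ln 2 / 0.310 = 2.236 d⁻¹.
24.08·exp(−k·t) = 9.3 → t = ln(24.08/9.3)/k = 36760 s = 10.21 h.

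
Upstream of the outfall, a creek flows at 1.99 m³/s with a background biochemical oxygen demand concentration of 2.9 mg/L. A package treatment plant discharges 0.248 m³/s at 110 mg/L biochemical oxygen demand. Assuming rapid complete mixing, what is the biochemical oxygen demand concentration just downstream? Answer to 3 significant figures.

14.8 mg/L

Conservation of mass: C = (1.990·2.900 + 0.2480·110.0) / 2.238 = 33.05/2.238 = 14.77 mg/L.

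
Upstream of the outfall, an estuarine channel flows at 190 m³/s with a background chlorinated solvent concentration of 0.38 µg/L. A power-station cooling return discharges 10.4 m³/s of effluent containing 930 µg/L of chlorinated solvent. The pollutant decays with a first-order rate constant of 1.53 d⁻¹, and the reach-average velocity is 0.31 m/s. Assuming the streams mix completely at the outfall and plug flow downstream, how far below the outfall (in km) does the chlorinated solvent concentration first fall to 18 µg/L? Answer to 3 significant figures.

Conservation of mass: C = (190.0·0.3800 + 10.40·930.0) / 200.4 = 9744/200.4 = 48.62 µg/L.
Set 48.62·exp(−k·t) = 18 → t = ln(48.62/18)/k = 56120 s = 15.59 h.
Distance = v·t = 0.31·56120 = 17400 m = 17.40 km.

17.4 km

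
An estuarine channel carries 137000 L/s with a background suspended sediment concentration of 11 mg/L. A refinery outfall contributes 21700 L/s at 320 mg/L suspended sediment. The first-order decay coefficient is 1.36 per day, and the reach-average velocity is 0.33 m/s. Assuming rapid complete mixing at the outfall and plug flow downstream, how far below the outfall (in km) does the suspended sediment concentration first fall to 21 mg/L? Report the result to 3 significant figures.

19.5 km

Mixed concentration C = ΣQC/ΣQ = (137000·11.00 + 21700·320.0) / 158700 = 8451000/158700 = 53.25 mg/L.
Set 53.25·exp(−k·t) = 21 → t = ln(53.25/21)/k = 59110 s = 16.42 h.
Distance = v·t = 0.33·59110 = 19510 m = 19.51 km.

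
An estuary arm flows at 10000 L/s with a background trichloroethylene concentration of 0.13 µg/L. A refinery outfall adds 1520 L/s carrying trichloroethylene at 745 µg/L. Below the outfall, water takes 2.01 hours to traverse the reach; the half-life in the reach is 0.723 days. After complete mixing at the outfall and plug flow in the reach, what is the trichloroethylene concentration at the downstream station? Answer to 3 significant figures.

90.8 µg/L

Flow-weighted average: C = (10000·0.1300 + 1520·745.0) / 11520 = 1134000/11520 = 98.41 µg/L.
Half-life 0.723 d → k = ln 2 / 0.723 = 0.9587 d⁻¹.
Applying C = C₀e^(−kt): 98.41 × 0.9228 = 90.82 µg/L.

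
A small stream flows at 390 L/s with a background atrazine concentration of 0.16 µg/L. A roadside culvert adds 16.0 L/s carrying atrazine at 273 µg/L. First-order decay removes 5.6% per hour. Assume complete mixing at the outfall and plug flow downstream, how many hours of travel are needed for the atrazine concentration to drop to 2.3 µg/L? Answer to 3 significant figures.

After mixing, C = (390.0·0.1600 + 16.00·273.0) / 406.0 = 4430/406.0 = 10.91 µg/L.
5.6%/h lost → k = −ln(1 − 0.056) = 0.05763 h⁻¹.
10.91·exp(−k·t) = 2.3 → t = ln(10.91/2.3)/k = 97260 s = 27.02 h.

27.0 h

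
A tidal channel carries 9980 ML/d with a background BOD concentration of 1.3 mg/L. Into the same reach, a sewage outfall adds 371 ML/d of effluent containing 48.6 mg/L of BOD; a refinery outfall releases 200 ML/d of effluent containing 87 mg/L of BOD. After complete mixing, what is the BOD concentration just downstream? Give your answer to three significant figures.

4.59 mg/L

Mass balance: C = (9980·1.300 + 371.0·48.60 + 200.0·87.00) / 10550 = 48400/10550 = 4.588 mg/L.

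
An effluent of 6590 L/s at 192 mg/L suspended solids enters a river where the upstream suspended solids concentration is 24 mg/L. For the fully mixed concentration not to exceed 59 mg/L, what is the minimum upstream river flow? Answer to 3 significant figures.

25000 L/s

Set C_mix = 59: (Q·24.00 + 6590·192.0) / (Q + 6590) = 59
→ Q = 6590·(192.0 − 59)/(59 − 24.00) = 25040 L/s.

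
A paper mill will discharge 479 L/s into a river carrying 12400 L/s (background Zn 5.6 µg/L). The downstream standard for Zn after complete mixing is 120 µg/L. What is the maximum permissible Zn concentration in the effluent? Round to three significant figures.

At the limit, (Qr·Cr + Qe·Cₑ)/(Qr + Qe) = 120:
Cₑ = (12880·120 − 12400·5.600) / 479.0 = 3082 µg/L.

3080 µg/L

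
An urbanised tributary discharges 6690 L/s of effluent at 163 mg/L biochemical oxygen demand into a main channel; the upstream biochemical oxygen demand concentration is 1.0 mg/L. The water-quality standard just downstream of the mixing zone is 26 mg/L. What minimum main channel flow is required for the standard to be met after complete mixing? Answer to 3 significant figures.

Set C_mix = 26: (Q·1.000 + 6690·163.0) / (Q + 6690) = 26
→ Q = 6690·(163.0 − 26)/(26 − 1.000) = 36660 L/s.

36700 L/s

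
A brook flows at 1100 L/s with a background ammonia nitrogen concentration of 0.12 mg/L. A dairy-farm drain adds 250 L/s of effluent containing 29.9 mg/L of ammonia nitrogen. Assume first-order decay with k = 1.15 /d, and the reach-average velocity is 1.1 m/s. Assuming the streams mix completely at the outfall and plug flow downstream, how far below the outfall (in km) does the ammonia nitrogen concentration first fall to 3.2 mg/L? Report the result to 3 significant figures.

After mixing, C = (1100·0.1200 + 250.0·29.90) / 1350 = 7607/1350 = 5.635 mg/L.
Set 5.635·exp(−k·t) = 3.2 → t = ln(5.635/3.2)/k = 42510 s = 11.81 h.
Distance = v·t = 1.1·42510 = 46760 m = 46.76 km.

46.8 km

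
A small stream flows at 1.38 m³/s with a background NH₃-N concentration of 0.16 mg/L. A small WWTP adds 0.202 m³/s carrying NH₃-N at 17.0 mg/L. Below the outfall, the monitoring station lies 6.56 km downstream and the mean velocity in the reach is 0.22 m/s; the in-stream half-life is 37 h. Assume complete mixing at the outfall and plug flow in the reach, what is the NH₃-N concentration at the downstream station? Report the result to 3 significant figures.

Mass balance: C = (1.380·0.1600 + 0.2020·17.00) / 1.582 = 3.655/1.582 = 2.310 mg/L.
Travel time t = 6.56·1000 / 0.22 = 29820 s = 8.283 h.
Half-life 37 h → k = ln 2 / 37 = 0.01873 h⁻¹ = 0.4496 d⁻¹.
Decay over the reach: 2.310·exp(−kt) = 2.310·0.8563 = 1.978 mg/L.

1.98 mg/L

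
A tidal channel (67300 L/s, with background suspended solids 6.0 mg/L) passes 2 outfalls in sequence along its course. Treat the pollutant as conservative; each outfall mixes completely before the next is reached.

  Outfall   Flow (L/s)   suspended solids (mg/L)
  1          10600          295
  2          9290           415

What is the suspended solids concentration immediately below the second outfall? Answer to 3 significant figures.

After outfall 1: Q = 67300 + 10600 = 77900 L/s; C = (67300·6.000 + 10600·295.0)/77900 = 45.32 mg/L.
After outfall 2: Q = 77900 + 9290 = 87190 L/s; C = (77900·45.32 + 9290·415.0)/87190 = 84.71 mg/L.

84.7 mg/L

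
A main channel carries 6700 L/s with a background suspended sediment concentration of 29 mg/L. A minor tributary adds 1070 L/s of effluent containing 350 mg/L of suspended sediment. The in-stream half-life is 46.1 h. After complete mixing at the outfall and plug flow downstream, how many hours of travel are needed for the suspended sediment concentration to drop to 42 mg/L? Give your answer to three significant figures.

Conservation of mass: C = (6700·29.00 + 1070·350.0) / 7770 = 568800/7770 = 73.20 mg/L.
Half-life 46.1 h → k = ln 2 / 46.1 = 0.01504 h⁻¹ = 0.3609 d⁻¹.
73.20·exp(−k·t) = 42 → t = ln(73.20/42)/k = 133000 s = 36.95 h.

37.0 h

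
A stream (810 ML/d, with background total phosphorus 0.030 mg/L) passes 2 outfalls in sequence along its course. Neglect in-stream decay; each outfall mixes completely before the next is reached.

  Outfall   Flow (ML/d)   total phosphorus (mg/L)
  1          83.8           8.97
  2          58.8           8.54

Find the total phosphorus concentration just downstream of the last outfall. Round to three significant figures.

1.34 mg/L

Below outfall 1: Q → 893.8 ML/d, C = (810.0·0.03000 + 83.80·8.970)/893.8 = 0.8682 mg/L.
Below outfall 2: Q → 952.6 ML/d, C = (893.8·0.8682 + 58.80·8.540)/952.6 = 1.342 mg/L.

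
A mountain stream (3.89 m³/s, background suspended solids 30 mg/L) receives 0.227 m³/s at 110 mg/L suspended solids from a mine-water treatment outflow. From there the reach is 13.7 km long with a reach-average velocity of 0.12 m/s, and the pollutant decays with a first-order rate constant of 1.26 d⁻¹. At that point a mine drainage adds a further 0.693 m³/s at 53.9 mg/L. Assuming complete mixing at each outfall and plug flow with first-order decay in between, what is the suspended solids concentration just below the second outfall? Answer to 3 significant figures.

13.3 mg/L

Flow-weighted average: C = (3.890·30.00 + 0.2270·110.0) / 4.117 = 141.7/4.117 = 34.41 mg/L; combined flow 4.117 m³/s.
Travel time t = 13.7·1000 / 0.12 = 114200 s = 31.71 h.
First-order decay: C = 34.41·exp(−k·t) = 34.41·0.1892 = 6.511 mg/L.
At the second outfall, C = (4.117·6.511 + 0.6930·53.90) / (4.117 + 0.6930) = 13.34 mg/L.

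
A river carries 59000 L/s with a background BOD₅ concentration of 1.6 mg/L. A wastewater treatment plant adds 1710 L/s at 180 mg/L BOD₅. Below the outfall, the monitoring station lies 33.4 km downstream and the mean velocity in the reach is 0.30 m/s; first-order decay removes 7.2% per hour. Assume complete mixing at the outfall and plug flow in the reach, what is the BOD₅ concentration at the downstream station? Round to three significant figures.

After mixing, C = (59000·1.600 + 1710·180.0) / 60710 = 402200/60710 = 6.625 mg/L.
Travel time t = 33.4·1000 / 0.30 = 111300 s = 30.93 h.
7.2%/h lost → k = −ln(1 − 0.072) = 0.07472 h⁻¹.
Applying C = C₀e^(−kt): 6.625 × 0.09917 = 0.6570 mg/L.

0.657 mg/L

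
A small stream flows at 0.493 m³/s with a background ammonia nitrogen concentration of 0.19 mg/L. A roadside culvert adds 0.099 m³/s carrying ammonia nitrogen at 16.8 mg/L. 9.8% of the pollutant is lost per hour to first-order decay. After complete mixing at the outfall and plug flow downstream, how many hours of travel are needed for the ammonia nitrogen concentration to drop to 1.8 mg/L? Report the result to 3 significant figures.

Conservation of mass: C = (0.4930·0.1900 + 0.09900·16.80) / 0.5920 = 1.757/0.5920 = 2.968 mg/L.
9.8%/h lost → k = −ln(1 − 0.098) = 0.1031 h⁻¹.
2.968·exp(−k·t) = 1.8 → t = ln(2.968/1.8)/k = 17450 s = 4.848 h.

4.85 h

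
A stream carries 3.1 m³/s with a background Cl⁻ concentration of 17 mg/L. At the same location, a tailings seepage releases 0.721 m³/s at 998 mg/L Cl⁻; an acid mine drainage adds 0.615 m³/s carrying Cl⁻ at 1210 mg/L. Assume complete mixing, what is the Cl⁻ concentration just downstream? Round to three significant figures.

342 mg/L

Mass balance: C = (3.100·17.00 + 0.7210·998.0 + 0.6150·1210) / 4.436 = 1516/4.436 = 341.8 mg/L.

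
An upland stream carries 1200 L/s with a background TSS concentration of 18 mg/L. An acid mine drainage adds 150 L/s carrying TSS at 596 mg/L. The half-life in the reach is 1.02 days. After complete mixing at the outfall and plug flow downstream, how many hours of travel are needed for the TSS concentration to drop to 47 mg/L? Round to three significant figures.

19.8 h

Flow-weighted average: C = (1200·18.00 + 150.0·596.0) / 1350 = 111000/1350 = 82.22 mg/L.
Half-life 1.02 d → k = ln 2 / 1.02 = 0.6796 d⁻¹.
82.22·exp(−k·t) = 47 → t = ln(82.22/47)/k = 71110 s = 19.75 h.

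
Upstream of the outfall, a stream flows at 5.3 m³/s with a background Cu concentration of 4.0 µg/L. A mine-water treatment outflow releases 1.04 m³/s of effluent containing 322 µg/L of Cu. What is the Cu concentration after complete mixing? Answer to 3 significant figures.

56.2 µg/L

Conservation of mass: C = (5.300·4.000 + 1.040·322.0) / 6.340 = 356.1/6.340 = 56.16 µg/L.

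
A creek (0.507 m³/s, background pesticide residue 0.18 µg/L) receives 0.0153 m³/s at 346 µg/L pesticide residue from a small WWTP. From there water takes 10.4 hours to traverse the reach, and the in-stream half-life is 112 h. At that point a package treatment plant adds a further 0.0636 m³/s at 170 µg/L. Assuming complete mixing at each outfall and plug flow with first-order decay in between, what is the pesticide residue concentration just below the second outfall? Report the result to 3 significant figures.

27.1 µg/L

Flow-weighted average: C = (0.5070·0.1800 + 0.01530·346.0) / 0.5223 = 5.385/0.5223 = 10.31 µg/L; combined flow 0.5223 m³/s.
Half-life 112 h → k = ln 2 / 112 = 0.006189 h⁻¹ = 0.1485 d⁻¹.
After decay, C = 10.31 × e^(−kt) = 10.31 × 0.9377 = 9.668 µg/L.
At the second outfall, C = (0.5223·9.668 + 0.06360·170.0) / (0.5223 + 0.06360) = 27.07 µg/L.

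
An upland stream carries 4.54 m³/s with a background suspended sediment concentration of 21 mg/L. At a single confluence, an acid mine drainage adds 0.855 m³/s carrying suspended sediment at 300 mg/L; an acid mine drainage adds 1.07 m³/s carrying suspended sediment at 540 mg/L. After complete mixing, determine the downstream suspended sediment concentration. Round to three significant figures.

Mass balance: C = (4.540·21.00 + 0.8550·300.0 + 1.070·540.0) / 6.465 = 929.6/6.465 = 143.8 mg/L.

144 mg/L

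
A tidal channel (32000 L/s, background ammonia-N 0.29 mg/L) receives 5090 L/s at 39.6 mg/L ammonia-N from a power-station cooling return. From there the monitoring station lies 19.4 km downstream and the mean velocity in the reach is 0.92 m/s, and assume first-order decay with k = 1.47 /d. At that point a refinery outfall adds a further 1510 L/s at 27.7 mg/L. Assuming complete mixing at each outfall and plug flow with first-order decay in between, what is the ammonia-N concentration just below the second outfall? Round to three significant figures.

Mixed concentration C = ΣQC/ΣQ = (32000·0.2900 + 5090·39.60) / 37090 = 210800/37090 = 5.685 mg/L; combined flow 37090 L/s.
Travel time t = 19.4·1000 / 0.92 = 21090 s = 5.857 h.
Applying C = C₀e^(−kt): 5.685 × 0.6985 = 3.971 mg/L.
Second outfall: C = (37090·3.971 + 1510·27.70)/38600 = 4.899 mg/L.

4.90 mg/L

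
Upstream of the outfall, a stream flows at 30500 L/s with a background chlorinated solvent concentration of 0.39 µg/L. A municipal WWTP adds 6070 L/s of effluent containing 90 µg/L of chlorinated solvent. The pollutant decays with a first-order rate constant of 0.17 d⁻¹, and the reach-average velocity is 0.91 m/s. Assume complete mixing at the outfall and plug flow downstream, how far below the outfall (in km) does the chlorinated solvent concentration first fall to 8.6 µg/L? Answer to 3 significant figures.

265 km

Conservation of mass: C = (30500·0.3900 + 6070·90.00) / 36570 = 558200/36570 = 15.26 µg/L.
Set 15.26·exp(−k·t) = 8.6 → t = ln(15.26/8.6)/k = 291600 s = 81.00 h.
Distance = v·t = 0.91·291600 = 265300 m = 265.3 km.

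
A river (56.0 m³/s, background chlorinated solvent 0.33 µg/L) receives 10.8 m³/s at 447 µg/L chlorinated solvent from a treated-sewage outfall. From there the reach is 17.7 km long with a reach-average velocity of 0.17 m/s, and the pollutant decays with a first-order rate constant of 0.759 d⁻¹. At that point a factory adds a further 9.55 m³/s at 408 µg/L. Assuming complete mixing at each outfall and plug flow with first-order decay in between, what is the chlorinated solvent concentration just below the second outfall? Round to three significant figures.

76.5 µg/L

Mass balance: C = (56.00·0.3300 + 10.80·447.0) / 66.80 = 4846/66.80 = 72.55 µg/L; combined flow 66.80 m³/s.
Travel time t = 17.7·1000 / 0.17 = 104100 s = 28.92 h.
After decay, C = 72.55 × e^(−kt) = 72.55 × 0.4007 = 29.07 µg/L.
At the second outfall, C = (66.80·29.07 + 9.550·408.0) / (66.80 + 9.550) = 76.46 µg/L.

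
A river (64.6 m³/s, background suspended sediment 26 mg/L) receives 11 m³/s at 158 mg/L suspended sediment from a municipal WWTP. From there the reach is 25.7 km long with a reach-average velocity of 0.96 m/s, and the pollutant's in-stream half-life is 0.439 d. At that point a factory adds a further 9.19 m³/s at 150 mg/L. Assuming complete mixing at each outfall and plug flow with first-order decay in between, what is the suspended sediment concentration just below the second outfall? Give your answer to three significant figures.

Mixed concentration C = ΣQC/ΣQ = (64.60·26.00 + 11.00·158.0) / 75.60 = 3418/75.60 = 45.21 mg/L; combined flow 75.60 m³/s.
Travel time t = 25.7·1000 / 0.96 = 26770 s = 7.436 h.
Half-life 0.439 d → k = ln 2 / 0.439 = 1.579 d⁻¹.
First-order decay: C = 45.21·exp(−k·t) = 45.21·0.6131 = 27.72 mg/L.
At the second outfall, C = (75.60·27.72 + 9.190·150.0) / (75.60 + 9.190) = 40.97 mg/L.

41.0 mg/L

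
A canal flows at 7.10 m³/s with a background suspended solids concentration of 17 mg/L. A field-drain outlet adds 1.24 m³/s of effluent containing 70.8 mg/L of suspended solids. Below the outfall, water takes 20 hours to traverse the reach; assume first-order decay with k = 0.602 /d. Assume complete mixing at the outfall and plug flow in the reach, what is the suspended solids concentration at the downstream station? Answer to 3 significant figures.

Mixed concentration C = ΣQC/ΣQ = (7.100·17.00 + 1.240·70.80) / 8.340 = 208.5/8.340 = 25.00 mg/L.
Applying C = C₀e^(−kt): 25.00 × 0.6055 = 15.14 mg/L.

15.1 mg/L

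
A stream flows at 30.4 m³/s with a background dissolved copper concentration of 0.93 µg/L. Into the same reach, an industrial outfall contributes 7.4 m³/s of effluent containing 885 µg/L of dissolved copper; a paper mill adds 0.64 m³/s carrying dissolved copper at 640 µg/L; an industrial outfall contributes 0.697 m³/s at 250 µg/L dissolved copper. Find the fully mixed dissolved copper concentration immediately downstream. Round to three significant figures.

183 µg/L

Mass balance: C = (30.40·0.9300 + 7.400·885.0 + 0.6400·640.0 + 0.6970·250.0) / 39.14 = 7161/39.14 = 183.0 µg/L.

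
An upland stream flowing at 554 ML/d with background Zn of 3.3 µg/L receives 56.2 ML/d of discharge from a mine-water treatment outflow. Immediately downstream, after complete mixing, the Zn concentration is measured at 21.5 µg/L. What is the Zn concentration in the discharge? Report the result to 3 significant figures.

Mass balance: 554.0·3.300 + 56.20·Cₑ = 610.2·21.50
→ Cₑ = (610.2·21.50 − 554.0·3.300) / 56.20 = 200.9 µg/L.

201 µg/L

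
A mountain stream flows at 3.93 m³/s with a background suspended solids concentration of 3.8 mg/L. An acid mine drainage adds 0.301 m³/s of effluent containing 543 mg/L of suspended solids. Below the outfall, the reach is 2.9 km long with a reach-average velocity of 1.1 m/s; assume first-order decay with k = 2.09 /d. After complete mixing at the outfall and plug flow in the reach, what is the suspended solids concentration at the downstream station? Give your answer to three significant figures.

Mass balance: C = (3.930·3.800 + 0.3010·543.0) / 4.231 = 178.4/4.231 = 42.16 mg/L.
Travel time t = 2.9·1000 / 1.1 = 2636 s = 0.7323 h.
Decay over the reach: 42.16·exp(−kt) = 42.16·0.9382 = 39.55 mg/L.

39.6 mg/L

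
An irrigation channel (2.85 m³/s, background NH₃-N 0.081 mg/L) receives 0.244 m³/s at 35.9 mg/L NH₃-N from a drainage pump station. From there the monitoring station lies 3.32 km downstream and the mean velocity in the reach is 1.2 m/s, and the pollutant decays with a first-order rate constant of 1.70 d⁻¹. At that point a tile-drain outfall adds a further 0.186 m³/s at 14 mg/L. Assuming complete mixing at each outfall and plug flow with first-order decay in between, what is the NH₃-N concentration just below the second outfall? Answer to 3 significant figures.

3.39 mg/L

Mixed concentration C = ΣQC/ΣQ = (2.850·0.08100 + 0.2440·35.90) / 3.094 = 8.990/3.094 = 2.906 mg/L; combined flow 3.094 m³/s.
Travel time t = 3.32·1000 / 1.2 = 2767 s = 0.7685 h.
Decay over the reach: 2.906·exp(−kt) = 2.906·0.9470 = 2.752 mg/L.
Second outfall: C = (3.094·2.752 + 0.1860·14.00)/3.280 = 3.390 mg/L.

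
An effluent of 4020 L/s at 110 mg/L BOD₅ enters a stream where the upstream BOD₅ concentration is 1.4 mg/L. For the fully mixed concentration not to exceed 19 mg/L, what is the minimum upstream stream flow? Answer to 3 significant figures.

Set C_mix = 19: (Q·1.400 + 4020·110.0) / (Q + 4020) = 19
→ Q = 4020·(110.0 − 19)/(19 − 1.400) = 20790 L/s.

20800 L/s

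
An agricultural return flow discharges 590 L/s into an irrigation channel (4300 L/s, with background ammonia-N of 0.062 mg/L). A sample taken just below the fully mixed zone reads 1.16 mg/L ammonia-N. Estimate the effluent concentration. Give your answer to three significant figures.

Mass balance: 4300·0.06200 + 590.0·Cₑ = 4890·1.160
→ Cₑ = (4890·1.160 − 4300·0.06200) / 590.0 = 9.162 mg/L.

9.16 mg/L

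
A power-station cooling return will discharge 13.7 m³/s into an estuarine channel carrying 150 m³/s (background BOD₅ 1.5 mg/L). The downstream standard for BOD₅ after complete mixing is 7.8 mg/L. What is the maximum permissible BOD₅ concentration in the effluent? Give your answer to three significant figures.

76.8 mg/L

At the limit, (Qr·Cr + Qe·Cₑ)/(Qr + Qe) = 7.8:
Cₑ = (163.7·7.8 − 150.0·1.500) / 13.70 = 76.78 mg/L.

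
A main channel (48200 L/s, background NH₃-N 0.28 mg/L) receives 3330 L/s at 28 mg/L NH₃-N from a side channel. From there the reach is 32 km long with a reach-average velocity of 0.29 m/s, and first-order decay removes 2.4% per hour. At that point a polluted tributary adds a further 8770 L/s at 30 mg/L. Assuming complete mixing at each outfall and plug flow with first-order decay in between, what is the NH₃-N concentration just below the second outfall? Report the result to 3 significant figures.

After mixing, C = (48200·0.2800 + 3330·28.00) / 51530 = 106700/51530 = 2.071 mg/L; combined flow 51530 L/s.
Travel time t = 32·1000 / 0.29 = 110300 s = 30.65 h.
2.4%/h lost → k = −ln(1 − 0.024) = 0.02429 h⁻¹.
Applying C = C₀e^(−kt): 2.071 × 0.4749 = 0.9837 mg/L.
At the second outfall, C = (51530·0.9837 + 8770·30.00) / (51530 + 8770) = 5.204 mg/L.

5.20 mg/L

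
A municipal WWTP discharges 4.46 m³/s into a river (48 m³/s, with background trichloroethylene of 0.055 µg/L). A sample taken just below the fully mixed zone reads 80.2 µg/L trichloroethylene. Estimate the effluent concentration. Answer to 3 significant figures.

943 µg/L

Mass balance: 48.00·0.05500 + 4.460·Cₑ = 52.46·80.20
→ Cₑ = (52.46·80.20 − 48.00·0.05500) / 4.460 = 942.7 µg/L.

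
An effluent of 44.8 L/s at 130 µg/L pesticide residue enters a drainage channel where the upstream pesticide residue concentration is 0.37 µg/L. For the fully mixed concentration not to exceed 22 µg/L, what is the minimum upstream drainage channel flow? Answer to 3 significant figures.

Set C_mix = 22: (Q·0.3700 + 44.80·130.0) / (Q + 44.80) = 22
→ Q = 44.80·(130.0 − 22)/(22 − 0.3700) = 223.7 L/s.

224 L/s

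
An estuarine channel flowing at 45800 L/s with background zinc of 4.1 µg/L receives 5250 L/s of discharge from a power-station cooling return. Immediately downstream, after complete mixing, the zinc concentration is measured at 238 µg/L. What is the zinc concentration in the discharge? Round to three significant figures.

2280 µg/L

Mass balance: 45800·4.100 + 5250·Cₑ = 51050·238.0
→ Cₑ = (51050·238.0 − 45800·4.100) / 5250 = 2278 µg/L.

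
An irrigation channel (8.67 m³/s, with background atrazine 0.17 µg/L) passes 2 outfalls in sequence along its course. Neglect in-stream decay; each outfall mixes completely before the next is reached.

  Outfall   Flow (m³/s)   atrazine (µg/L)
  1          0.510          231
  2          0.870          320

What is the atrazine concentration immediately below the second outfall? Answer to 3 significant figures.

39.6 µg/L

Outfall 1: combined Q = 9.180 m³/s; C = (8.670·0.1700 + 0.5100·231.0)/9.180 = 12.99 µg/L.
Outfall 2: combined Q = 10.05 m³/s; C = (9.180·12.99 + 0.8700·320.0)/10.05 = 39.57 µg/L.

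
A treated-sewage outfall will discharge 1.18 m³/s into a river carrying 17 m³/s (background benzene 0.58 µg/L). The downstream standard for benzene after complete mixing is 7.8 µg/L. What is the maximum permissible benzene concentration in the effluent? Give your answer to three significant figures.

112 µg/L

At the limit, (Qr·Cr + Qe·Cₑ)/(Qr + Qe) = 7.8:
Cₑ = (18.18·7.8 − 17.00·0.5800) / 1.180 = 111.8 µg/L.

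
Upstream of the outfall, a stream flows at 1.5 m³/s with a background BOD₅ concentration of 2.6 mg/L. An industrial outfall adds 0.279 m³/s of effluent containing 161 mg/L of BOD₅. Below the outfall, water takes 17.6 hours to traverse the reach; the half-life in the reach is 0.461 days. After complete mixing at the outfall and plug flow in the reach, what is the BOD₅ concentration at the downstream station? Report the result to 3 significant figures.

Mass balance: C = (1.500·2.600 + 0.2790·161.0) / 1.779 = 48.82/1.779 = 27.44 mg/L.
Half-life 0.461 d → k = ln 2 / 0.461 = 1.504 d⁻¹.
Decay over the reach: 27.44·exp(−kt) = 27.44·0.3320 = 9.111 mg/L.

9.11 mg/L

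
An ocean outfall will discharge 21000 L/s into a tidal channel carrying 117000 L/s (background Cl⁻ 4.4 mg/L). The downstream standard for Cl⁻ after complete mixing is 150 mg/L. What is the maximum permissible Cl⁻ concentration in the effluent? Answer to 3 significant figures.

At the limit, (Qr·Cr + Qe·Cₑ)/(Qr + Qe) = 150:
Cₑ = (138000·150 − 117000·4.400) / 21000 = 961.2 mg/L.

961 mg/L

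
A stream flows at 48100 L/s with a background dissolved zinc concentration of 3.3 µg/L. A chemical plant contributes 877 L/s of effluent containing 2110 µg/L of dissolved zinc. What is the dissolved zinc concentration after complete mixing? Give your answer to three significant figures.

After mixing, C = (48100·3.300 + 877.0·2110) / 48980 = 2009000/48980 = 41.02 µg/L.

41.0 µg/L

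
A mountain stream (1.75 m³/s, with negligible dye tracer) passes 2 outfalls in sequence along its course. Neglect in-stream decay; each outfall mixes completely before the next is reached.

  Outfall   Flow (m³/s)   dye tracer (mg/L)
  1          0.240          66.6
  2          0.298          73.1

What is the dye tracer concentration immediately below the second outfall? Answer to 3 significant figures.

16.5 mg/L

Outfall 1: combined Q = 1.990 m³/s; C = (1.750·0 + 0.2400·66.60)/1.990 = 8.032 mg/L.
Outfall 2: combined Q = 2.288 m³/s; C = (1.990·8.032 + 0.2980·73.10)/2.288 = 16.51 mg/L.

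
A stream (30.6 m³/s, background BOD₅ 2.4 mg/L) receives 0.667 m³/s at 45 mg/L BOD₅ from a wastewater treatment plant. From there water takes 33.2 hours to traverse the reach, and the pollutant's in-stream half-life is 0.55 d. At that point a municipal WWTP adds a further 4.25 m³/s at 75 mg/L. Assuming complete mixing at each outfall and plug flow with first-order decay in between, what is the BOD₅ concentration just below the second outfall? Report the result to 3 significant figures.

9.48 mg/L

Conservation of mass: C = (30.60·2.400 + 0.6670·45.00) / 31.27 = 103.5/31.27 = 3.309 mg/L; combined flow 31.27 m³/s.
Half-life 0.55 d → k = ln 2 / 0.55 = 1.260 d⁻¹.
Decay over the reach: 3.309·exp(−kt) = 3.309·0.1749 = 0.5788 mg/L.
Second outfall: C = (31.27·0.5788 + 4.250·75.00)/35.52 = 9.484 mg/L.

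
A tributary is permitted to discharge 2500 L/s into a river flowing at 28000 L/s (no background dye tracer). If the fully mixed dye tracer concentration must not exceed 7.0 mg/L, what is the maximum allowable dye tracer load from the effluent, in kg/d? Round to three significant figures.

Mass balance at the limit: 28000·0 + 2500·Cₑ = 30500·7.0 → Cₑ = 85.40 mg/L.
2500 L/s = 2.500 m³/s. Load = 2.500 m³/s × 85.40 g/m³ × 86 400 s/d = 18450 kg/d.

18400 kg/d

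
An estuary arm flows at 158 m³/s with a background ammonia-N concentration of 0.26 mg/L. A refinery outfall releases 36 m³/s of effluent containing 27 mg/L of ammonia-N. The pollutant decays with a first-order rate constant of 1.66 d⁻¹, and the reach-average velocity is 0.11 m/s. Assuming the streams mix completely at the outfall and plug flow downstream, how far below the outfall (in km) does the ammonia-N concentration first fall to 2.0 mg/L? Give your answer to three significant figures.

5.49 km

Flow-weighted average: C = (158.0·0.2600 + 36.00·27.00) / 194.0 = 1013/194.0 = 5.222 mg/L.
Set 5.222·exp(−k·t) = 2.0 → t = ln(5.222/2.0)/k = 49950 s = 13.88 h.
Distance = v·t = 0.11·49950 = 5495 m = 5.495 km.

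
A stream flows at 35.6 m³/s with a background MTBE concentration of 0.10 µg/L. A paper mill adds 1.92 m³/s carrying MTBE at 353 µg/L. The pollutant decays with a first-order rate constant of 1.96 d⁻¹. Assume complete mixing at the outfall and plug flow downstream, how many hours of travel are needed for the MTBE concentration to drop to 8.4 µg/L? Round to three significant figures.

Flow-weighted average: C = (35.60·0.1000 + 1.920·353.0) / 37.52 = 681.3/37.52 = 18.16 µg/L.
18.16·exp(−k·t) = 8.4 → t = ln(18.16/8.4)/k = 33980 s = 9.440 h.

9.44 h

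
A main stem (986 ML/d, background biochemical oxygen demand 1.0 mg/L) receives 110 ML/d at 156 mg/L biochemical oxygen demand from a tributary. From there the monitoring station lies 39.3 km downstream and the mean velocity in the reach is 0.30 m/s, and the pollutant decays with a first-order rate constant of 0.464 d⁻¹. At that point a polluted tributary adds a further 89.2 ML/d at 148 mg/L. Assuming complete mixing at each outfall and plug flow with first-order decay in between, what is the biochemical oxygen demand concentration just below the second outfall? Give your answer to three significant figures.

Mixed concentration C = ΣQC/ΣQ = (986.0·1.000 + 110.0·156.0) / 1096 = 18150/1096 = 16.56 mg/L; combined flow 1096 ML/d.
Travel time t = 39.3·1000 / 0.30 = 131000 s = 36.39 h.
Applying C = C₀e^(−kt): 16.56 × 0.4948 = 8.193 mg/L.
Second outfall: C = (1096·8.193 + 89.20·148.0)/1185 = 18.71 mg/L.

18.7 mg/L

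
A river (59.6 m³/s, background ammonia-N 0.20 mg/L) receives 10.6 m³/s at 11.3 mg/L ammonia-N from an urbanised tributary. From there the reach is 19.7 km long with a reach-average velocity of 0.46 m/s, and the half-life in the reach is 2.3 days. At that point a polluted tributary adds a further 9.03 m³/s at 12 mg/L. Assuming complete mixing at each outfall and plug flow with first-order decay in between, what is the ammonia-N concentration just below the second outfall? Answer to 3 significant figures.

After mixing, C = (59.60·0.2000 + 10.60·11.30) / 70.20 = 131.7/70.20 = 1.876 mg/L; combined flow 70.20 m³/s.
Travel time t = 19.7·1000 / 0.46 = 42830 s = 11.90 h.
Half-life 2.3 d → k = ln 2 / 2.3 = 0.3014 d⁻¹.
Applying C = C₀e^(−kt): 1.876 × 0.8612 = 1.616 mg/L.
At the second outfall, C = (70.20·1.616 + 9.030·12.00) / (70.20 + 9.030) = 2.799 mg/L.

2.80 mg/L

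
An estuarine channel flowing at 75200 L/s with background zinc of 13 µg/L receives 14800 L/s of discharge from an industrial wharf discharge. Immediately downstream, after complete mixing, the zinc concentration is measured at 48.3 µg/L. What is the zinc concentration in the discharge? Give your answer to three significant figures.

228 µg/L

Mass balance: 75200·13.00 + 14800·Cₑ = 90000·48.30
→ Cₑ = (90000·48.30 − 75200·13.00) / 14800 = 227.7 µg/L.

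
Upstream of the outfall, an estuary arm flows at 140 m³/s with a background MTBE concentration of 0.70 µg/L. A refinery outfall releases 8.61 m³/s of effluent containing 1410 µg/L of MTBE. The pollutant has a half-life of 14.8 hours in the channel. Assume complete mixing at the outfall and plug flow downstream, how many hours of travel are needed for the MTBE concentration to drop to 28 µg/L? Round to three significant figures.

Mixed concentration C = ΣQC/ΣQ = (140.0·0.7000 + 8.610·1410) / 148.6 = 12240/148.6 = 82.35 µg/L.
Half-life 14.8 h → k = ln 2 / 14.8 = 0.04683 h⁻¹ = 1.124 d⁻¹.
82.35·exp(−k·t) = 28 → t = ln(82.35/28)/k = 82920 s = 23.03 h.

23.0 h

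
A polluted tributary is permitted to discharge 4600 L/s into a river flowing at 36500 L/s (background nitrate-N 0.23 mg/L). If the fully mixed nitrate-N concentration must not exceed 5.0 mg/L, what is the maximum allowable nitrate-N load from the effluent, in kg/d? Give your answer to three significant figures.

17000 kg/d

Mass balance at the limit: 36500·0.2300 + 4600·Cₑ = 41100·5.0 → Cₑ = 42.85 mg/L.
4600 L/s = 4.600 m³/s. Load = 4.600 m³/s × 42.85 g/m³ × 86 400 s/d = 17030 kg/d.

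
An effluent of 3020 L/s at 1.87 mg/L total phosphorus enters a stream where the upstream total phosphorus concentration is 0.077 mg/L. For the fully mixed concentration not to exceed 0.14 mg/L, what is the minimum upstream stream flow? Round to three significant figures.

Set C_mix = 0.14: (Q·0.07700 + 3020·1.870) / (Q + 3020) = 0.14
→ Q = 3020·(1.870 − 0.14)/(0.14 − 0.07700) = 82930 L/s.

82900 L/s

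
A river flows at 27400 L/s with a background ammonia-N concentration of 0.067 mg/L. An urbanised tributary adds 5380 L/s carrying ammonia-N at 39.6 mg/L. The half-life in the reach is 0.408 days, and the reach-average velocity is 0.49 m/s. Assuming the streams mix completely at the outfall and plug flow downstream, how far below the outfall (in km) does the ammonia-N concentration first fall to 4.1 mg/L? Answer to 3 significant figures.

After mixing, C = (27400·0.06700 + 5380·39.60) / 32780 = 214900/32780 = 6.555 mg/L.
Half-life 0.408 d → k = ln 2 / 0.408 = 1.699 d⁻¹.
Set 6.555·exp(−k·t) = 4.1 → t = ln(6.555/4.1)/k = 23870 s = 6.630 h.
Distance = v·t = 0.49·23870 = 11690 m = 11.69 km.

11.7 km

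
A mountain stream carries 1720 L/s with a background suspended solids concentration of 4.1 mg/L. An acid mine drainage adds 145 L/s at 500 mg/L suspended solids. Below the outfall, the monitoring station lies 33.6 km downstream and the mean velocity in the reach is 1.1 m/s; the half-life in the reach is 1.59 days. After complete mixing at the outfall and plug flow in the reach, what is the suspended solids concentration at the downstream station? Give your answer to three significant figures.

Conservation of mass: C = (1720·4.100 + 145.0·500.0) / 1865 = 79550/1865 = 42.66 mg/L.
Travel time t = 33.6·1000 / 1.1 = 30550 s = 8.485 h.
Half-life 1.59 d → k = ln 2 / 1.59 = 0.4359 d⁻¹.
Decay over the reach: 42.66·exp(−kt) = 42.66·0.8572 = 36.56 mg/L.

36.6 mg/L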